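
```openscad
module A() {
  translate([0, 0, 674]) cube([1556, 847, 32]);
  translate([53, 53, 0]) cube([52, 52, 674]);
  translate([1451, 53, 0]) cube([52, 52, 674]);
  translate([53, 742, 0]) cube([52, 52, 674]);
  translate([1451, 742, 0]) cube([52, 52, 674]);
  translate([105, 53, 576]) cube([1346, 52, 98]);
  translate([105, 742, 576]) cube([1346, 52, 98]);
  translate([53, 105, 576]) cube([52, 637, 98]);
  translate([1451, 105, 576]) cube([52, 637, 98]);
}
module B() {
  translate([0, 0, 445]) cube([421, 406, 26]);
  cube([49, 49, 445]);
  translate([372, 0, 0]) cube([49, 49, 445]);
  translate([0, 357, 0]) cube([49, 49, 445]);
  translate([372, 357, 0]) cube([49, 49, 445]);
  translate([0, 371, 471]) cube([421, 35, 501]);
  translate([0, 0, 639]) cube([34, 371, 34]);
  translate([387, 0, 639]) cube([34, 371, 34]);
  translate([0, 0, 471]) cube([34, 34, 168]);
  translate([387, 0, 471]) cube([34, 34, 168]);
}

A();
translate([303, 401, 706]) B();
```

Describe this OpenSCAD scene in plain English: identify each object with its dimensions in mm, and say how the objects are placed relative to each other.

A is a rectangular dining table. The top is 1556×847×32 mm with its upper surface at z = 706 mm. It stands on four 52×52 mm square legs, each inset 53 mm from the nearest pair of top edges, running from the floor to the underside of the top. Four apron rails, 52 mm thick and 98 mm tall, run between adjacent legs with their top edges flush with the underside of the top and their outer faces flush with the legs' outer faces.

B is a chair: 421×406 mm seat, 26 mm thick, top at z = 471 mm, on four 49 mm square corner legs flush with the seat edges. A 35 mm thick backrest slab spans the full seat width, extending 501 mm above the seat top, its back face flush with the seat's +y edge. Two armrests of 34×34 mm section run along each side from the seat's front edge to the front of the backrest, top faces 202 mm above the seat top and outer faces flush with the seat's x-edges; a 34×34 mm post under the front of each armrest stands on the seat at the front corner.

The chair is on top of the table.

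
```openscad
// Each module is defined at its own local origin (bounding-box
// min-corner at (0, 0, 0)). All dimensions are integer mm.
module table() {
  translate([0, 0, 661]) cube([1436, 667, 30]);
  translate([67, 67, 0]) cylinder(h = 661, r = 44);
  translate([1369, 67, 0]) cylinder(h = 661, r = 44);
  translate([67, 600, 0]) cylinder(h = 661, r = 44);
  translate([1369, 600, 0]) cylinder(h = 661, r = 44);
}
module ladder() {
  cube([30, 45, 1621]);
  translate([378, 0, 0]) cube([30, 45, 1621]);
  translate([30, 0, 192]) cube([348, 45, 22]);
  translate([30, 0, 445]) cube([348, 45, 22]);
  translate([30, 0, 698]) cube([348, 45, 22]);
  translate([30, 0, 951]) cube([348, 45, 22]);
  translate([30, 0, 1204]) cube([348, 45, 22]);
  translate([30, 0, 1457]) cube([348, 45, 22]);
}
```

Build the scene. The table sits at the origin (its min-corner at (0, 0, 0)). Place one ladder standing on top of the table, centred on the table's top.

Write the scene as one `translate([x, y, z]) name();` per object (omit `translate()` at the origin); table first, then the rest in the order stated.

table();
translate([514, 311, 691]) ladder();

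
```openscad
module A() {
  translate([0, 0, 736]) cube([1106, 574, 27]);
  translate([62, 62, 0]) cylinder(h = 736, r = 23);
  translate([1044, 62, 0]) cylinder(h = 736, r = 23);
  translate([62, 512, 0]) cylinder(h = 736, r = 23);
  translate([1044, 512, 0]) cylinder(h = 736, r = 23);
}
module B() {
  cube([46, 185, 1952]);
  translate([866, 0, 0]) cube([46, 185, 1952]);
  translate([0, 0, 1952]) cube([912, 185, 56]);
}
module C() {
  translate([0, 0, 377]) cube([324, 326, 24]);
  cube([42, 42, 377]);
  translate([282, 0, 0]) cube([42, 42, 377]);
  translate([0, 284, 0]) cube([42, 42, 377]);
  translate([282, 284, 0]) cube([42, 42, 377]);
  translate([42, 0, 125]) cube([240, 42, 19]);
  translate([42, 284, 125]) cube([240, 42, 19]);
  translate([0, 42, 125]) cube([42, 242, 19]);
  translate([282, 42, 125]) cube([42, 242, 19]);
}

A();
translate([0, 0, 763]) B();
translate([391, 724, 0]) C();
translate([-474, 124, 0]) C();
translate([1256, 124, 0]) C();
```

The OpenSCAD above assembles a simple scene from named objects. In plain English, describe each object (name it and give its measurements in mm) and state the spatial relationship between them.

A is a rectangular dining table. The top is 1106×574×27 mm with its upper surface at z = 763 mm. It stands on four round legs of 46 mm diameter, each leg's bounding box inset 39 mm from the nearest pair of top edges, running from the floor to the underside of the top.

B is a rectangular door frame: two vertical jambs of 46×185 mm section, 1952 mm tall, with a clear opening 820 mm wide between their inner faces. A header 56 mm tall and 185 mm deep lies on top of the jambs and spans the full outside width.

C is a four-legged stool. The seat is 324×326 mm, 24 mm thick, top at z = 401 mm. It stands on four square legs, each 42×42 mm in cross-section, from z = 0 to the seat underside, each flush with a corner of the seat. Four stretchers, 42 mm wide and 19 mm tall, connect adjacent legs with their undersides at z = 125 mm, each running between the inner faces of the legs it joins and aligned with the legs' outer faces on the other axis.

The door frame is on top of the table. Three stools sit around the table at the +y, −x, +x sides.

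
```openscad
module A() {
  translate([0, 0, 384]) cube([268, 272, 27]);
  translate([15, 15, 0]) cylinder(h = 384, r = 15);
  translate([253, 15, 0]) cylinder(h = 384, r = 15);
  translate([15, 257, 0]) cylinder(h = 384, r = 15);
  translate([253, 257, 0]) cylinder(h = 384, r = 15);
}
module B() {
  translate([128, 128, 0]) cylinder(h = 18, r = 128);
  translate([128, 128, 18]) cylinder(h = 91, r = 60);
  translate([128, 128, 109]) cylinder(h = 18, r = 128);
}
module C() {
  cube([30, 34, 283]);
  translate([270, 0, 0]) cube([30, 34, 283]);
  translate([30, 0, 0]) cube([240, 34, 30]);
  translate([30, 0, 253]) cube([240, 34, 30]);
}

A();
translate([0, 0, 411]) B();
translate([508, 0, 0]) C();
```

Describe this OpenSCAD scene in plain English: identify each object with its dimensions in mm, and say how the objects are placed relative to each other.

A is a simple wooden stool: a rectangular seat 268 mm (x) by 272 mm (y), 27 mm thick, top face at z = 411 mm, on four round legs, each 30 mm in diameter. The legs rest on z = 0, each leg's axis is inset half a diameter from the nearest pair of seat edges (so the leg's bounding box is flush with the corner).

B is a spool: two coaxial disc flanges of radius 128 mm and thickness 18 mm, joined by a core cylinder of radius 60 mm and height 91 mm. The lower flange rests on z = 0 and the three cylinders share a vertical axis.

C is a rectangular picture frame lying in the x–z plane (depth along y). The opening is 240 mm wide (x) by 223 mm tall (z), surrounded by a border 30 mm wide on all four sides. The frame is 34 mm deep and is made of two full-height vertical stiles with two horizontal rails fitted between them.

The spool is on top of the stool. The picture frame is on the floor beside the stool on its +x side.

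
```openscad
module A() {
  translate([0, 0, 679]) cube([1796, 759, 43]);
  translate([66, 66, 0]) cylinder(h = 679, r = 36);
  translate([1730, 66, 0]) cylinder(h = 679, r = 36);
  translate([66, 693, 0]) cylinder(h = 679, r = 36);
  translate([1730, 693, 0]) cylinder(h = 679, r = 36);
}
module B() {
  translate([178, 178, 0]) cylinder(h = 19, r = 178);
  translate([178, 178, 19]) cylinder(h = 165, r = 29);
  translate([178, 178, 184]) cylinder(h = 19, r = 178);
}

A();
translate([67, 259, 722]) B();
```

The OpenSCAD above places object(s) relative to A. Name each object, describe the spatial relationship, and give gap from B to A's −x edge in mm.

A is a table. B is a spool. The spool is on top of the table. The gap from the spool to the table's −x edge is 67 mm.

The spool's min-x is at 67; the table's min-x is 0; gap = 67 mm.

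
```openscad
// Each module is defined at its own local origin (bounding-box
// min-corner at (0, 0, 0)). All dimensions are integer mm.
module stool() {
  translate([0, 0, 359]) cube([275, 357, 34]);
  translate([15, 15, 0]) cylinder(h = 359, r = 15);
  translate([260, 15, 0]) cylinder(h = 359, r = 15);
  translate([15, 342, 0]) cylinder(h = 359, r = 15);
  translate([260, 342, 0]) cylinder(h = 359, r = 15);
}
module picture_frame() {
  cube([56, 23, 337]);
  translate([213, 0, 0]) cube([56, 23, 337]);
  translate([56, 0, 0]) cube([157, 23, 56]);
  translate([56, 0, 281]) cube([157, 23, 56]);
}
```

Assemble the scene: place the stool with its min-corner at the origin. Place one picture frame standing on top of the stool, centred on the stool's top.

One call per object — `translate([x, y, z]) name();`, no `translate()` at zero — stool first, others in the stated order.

stool();
translate([3, 167, 393]) picture_frame();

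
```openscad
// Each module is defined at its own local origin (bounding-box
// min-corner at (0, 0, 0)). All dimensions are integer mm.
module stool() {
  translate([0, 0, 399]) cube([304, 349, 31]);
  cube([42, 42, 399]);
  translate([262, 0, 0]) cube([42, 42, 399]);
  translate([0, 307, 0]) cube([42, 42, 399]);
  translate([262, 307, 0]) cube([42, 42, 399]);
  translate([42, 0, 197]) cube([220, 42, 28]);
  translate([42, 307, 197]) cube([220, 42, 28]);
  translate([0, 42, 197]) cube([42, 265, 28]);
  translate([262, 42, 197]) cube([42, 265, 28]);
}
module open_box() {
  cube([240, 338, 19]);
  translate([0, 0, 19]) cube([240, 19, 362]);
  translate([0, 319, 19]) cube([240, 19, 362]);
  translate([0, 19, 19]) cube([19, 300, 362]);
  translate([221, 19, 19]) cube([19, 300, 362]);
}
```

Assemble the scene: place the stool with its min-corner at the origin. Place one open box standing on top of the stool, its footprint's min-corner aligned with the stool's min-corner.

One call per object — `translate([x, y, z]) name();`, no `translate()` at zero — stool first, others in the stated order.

stool();
translate([0, 0, 430]) open_box();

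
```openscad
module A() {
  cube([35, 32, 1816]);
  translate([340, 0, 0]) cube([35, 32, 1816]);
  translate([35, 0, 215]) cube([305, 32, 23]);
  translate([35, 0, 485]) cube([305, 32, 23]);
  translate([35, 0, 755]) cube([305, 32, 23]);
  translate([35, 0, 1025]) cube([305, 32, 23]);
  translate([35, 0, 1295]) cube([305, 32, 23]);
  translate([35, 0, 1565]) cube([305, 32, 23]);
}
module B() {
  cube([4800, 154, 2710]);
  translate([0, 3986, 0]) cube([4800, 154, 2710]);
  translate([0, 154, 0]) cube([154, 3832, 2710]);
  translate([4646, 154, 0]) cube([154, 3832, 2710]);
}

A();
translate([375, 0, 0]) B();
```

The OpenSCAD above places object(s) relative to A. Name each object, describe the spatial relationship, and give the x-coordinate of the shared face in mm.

A is a ladder. B is a house frame. The house frame is against the ladder's +x side, with their −y faces flush. The x-coordinate of the shared face is 375 mm.

The ladder's +x face and the house frame's −x face are both at x = 375 mm.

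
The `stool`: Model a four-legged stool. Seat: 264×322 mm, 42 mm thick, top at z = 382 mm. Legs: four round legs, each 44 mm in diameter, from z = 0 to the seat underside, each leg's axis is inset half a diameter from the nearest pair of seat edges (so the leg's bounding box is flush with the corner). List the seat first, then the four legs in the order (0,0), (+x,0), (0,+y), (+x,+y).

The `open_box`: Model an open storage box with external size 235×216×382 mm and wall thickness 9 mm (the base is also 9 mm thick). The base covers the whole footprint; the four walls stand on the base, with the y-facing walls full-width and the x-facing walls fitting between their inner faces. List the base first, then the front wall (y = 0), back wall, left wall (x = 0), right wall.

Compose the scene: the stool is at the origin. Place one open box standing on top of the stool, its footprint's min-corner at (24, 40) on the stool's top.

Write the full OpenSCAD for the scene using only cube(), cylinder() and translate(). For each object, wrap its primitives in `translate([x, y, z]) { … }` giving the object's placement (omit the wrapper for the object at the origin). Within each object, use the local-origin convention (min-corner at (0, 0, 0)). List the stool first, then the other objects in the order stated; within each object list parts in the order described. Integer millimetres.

translate([0, 0, 340]) cube([264, 322, 42]);
translate([22, 22, 0]) cylinder(h = 340, r = 22);
translate([242, 22, 0]) cylinder(h = 340, r = 22);
translate([22, 300, 0]) cylinder(h = 340, r = 22);
translate([242, 300, 0]) cylinder(h = 340, r = 22);
translate([24, 40, 382]) {
  cube([235, 216, 9]);
  translate([0, 0, 9]) cube([235, 9, 373]);
  translate([0, 207, 9]) cube([235, 9, 373]);
  translate([0, 9, 9]) cube([9, 198, 373]);
  translate([226, 9, 9]) cube([9, 198, 373]);
}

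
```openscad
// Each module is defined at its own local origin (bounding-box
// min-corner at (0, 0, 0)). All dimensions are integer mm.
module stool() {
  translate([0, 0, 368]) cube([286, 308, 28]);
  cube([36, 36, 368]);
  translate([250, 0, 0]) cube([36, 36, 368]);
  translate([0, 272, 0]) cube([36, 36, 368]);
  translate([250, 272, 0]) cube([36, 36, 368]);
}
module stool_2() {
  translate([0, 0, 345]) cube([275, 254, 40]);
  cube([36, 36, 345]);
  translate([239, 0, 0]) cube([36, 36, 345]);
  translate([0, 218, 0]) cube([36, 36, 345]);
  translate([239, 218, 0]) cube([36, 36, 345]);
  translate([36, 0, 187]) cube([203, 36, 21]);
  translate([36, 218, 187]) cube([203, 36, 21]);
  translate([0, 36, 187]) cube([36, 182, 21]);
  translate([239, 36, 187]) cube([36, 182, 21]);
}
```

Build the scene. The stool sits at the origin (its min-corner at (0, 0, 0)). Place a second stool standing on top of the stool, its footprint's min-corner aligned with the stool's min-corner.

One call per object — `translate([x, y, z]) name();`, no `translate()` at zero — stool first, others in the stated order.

stool();
translate([0, 0, 396]) stool_2();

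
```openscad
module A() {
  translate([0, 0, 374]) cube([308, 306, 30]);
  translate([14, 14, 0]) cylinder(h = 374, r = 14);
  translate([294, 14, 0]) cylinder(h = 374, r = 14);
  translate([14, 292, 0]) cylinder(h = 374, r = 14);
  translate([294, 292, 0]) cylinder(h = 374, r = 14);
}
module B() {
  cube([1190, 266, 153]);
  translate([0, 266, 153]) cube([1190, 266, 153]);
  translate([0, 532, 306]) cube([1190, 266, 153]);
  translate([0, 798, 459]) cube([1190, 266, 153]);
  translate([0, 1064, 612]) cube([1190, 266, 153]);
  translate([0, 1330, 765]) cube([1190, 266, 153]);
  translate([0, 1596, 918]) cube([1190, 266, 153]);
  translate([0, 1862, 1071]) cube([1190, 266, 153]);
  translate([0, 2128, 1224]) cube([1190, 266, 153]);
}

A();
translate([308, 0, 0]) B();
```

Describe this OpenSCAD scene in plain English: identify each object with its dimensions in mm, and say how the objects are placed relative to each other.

A is a four-legged stool. The seat is 308×306 mm, 30 mm thick, top at z = 404 mm. It stands on four round legs, each 28 mm in diameter, from z = 0 to the seat underside, each leg's axis is inset half a diameter from the nearest pair of seat edges (so the leg's bounding box is flush with the corner).

B is a straight staircase of 9 solid steps. Each step is 1190 mm wide (x), 266 mm deep (y, the going) and 153 mm tall (the rise). The first step rests on the floor; each subsequent step sits one going further in +y and one rise higher in +z, directly behind and above the previous step with no overlap.

The staircase is against the stool's +x side, with their −y faces flush.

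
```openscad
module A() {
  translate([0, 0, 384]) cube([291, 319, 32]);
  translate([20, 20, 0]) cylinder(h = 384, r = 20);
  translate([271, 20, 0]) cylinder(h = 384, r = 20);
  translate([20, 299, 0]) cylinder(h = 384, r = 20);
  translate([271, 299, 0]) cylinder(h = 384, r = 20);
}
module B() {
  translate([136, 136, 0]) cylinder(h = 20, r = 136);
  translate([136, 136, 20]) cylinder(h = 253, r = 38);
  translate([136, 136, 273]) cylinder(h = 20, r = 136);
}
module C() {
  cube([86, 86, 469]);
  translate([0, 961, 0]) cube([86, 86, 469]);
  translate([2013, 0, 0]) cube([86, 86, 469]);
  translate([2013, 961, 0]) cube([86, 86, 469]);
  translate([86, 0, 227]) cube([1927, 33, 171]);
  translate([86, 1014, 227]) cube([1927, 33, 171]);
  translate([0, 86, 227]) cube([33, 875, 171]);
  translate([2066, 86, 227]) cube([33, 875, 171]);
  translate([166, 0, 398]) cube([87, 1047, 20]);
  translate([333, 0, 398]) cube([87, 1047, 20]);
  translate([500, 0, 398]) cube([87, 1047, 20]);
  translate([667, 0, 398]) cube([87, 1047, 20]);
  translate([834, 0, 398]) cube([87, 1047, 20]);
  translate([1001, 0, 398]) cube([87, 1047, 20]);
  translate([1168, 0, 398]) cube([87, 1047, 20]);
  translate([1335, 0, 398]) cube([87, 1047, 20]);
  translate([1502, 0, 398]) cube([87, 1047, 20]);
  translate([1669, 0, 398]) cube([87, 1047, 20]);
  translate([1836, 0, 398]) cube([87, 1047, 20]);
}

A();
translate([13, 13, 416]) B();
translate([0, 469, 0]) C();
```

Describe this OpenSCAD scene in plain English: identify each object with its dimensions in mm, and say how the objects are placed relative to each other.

A is a four-legged stool. The seat is 291×319 mm, 32 mm thick, top at z = 416 mm. It stands on four round legs, each 40 mm in diameter, from z = 0 to the seat underside, each leg's axis is inset half a diameter from the nearest pair of seat edges (so the leg's bounding box is flush with the corner).

B is a spool: two coaxial disc flanges of radius 136 mm and thickness 20 mm, joined by a core cylinder of radius 38 mm and height 253 mm. The lower flange rests on z = 0 and the three cylinders share a vertical axis.

C is a bed frame 2099 mm long (x) by 1047 mm wide (y). Four 86×86 mm corner posts, 469 mm tall, at the corners of the footprint. Four rails of 33 mm thickness and 171 mm height run between adjacent posts with their undersides at z = 227 mm, their outer faces flush with the outside of the frame (the two x-running rails run between the posts' inner faces; the two y-running rails run between the posts' inner faces). 11 slats, each 87 mm wide (x) and 20 mm thick, lie across the top of the two x-running rails, running the full 1047 mm width of the frame in y; the slats are evenly spaced along x between the inner faces of the end posts with equal gaps (rounded down to the nearest mm) at the −x end and between each pair — any rounding remainder accumulates at the +x end.

The spool is on top of the stool. The bed frame is on the floor beside the stool on its +y side.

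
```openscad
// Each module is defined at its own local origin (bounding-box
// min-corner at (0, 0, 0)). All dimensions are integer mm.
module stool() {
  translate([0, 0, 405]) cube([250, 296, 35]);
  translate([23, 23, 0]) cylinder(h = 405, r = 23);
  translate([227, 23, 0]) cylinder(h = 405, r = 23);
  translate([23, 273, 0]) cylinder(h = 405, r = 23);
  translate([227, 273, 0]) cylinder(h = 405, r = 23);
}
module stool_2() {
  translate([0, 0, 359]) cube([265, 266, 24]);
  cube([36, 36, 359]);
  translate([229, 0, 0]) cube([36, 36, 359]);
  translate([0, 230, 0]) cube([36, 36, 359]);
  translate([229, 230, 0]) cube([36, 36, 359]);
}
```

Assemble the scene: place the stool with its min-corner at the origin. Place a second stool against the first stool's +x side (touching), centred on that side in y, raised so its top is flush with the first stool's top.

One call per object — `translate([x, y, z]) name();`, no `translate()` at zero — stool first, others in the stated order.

stool();
translate([250, 15, 57]) stool_2();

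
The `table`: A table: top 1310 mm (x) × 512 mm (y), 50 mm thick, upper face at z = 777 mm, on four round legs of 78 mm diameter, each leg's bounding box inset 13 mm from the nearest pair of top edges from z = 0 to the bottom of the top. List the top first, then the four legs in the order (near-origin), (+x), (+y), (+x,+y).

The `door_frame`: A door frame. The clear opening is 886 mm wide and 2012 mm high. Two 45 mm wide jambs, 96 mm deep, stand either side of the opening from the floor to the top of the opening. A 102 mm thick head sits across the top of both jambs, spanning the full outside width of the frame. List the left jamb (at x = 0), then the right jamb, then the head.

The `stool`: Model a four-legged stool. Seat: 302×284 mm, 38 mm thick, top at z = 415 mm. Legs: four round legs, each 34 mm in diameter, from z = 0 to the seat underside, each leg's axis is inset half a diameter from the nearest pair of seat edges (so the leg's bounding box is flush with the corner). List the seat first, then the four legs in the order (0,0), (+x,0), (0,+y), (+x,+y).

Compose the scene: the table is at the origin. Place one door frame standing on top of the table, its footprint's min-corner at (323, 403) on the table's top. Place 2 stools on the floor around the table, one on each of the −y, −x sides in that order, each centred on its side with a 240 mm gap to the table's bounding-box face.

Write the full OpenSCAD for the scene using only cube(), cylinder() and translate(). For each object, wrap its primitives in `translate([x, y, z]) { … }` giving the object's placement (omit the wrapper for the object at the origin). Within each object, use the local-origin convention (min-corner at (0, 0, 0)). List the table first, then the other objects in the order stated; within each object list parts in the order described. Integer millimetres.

translate([0, 0, 727]) cube([1310, 512, 50]);
translate([52, 52, 0]) cylinder(h = 727, r = 39);
translate([1258, 52, 0]) cylinder(h = 727, r = 39);
translate([52, 460, 0]) cylinder(h = 727, r = 39);
translate([1258, 460, 0]) cylinder(h = 727, r = 39);
translate([323, 403, 777]) {
  cube([45, 96, 2012]);
  translate([931, 0, 0]) cube([45, 96, 2012]);
  translate([0, 0, 2012]) cube([976, 96, 102]);
}
translate([504, -524, 0]) {
  translate([0, 0, 377]) cube([302, 284, 38]);
  translate([17, 17, 0]) cylinder(h = 377, r = 17);
  translate([285, 17, 0]) cylinder(h = 377, r = 17);
  translate([17, 267, 0]) cylinder(h = 377, r = 17);
  translate([285, 267, 0]) cylinder(h = 377, r = 17);
}
translate([-542, 114, 0]) {
  translate([0, 0, 377]) cube([302, 284, 38]);
  translate([17, 17, 0]) cylinder(h = 377, r = 17);
  translate([285, 17, 0]) cylinder(h = 377, r = 17);
  translate([17, 267, 0]) cylinder(h = 377, r = 17);
  translate([285, 267, 0]) cylinder(h = 377, r = 17);
}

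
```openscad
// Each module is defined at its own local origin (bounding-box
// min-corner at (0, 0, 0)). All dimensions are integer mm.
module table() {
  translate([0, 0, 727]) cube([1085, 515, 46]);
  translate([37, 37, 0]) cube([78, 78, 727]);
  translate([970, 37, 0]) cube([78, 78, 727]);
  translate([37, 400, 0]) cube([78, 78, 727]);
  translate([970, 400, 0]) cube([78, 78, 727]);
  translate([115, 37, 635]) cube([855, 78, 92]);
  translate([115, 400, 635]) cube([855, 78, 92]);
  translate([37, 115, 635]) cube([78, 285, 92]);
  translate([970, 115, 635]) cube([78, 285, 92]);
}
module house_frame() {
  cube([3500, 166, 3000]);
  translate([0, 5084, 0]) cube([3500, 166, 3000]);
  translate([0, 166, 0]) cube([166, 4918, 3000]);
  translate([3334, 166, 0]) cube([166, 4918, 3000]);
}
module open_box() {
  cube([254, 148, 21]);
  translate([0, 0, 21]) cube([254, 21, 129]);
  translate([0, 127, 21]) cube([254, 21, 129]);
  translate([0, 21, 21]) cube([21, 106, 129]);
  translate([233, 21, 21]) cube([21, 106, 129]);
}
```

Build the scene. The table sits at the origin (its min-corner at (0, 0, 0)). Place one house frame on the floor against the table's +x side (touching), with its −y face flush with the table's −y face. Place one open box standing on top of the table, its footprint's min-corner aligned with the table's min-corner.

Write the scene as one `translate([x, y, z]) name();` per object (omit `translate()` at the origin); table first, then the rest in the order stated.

table();
translate([1085, 0, 0]) house_frame();
translate([0, 0, 773]) open_box();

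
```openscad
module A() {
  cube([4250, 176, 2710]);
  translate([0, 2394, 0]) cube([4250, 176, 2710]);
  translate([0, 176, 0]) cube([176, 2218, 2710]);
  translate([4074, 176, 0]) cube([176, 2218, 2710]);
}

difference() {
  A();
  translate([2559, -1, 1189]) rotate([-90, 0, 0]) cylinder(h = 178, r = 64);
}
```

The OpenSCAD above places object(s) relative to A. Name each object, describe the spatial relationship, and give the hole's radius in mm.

A is a house frame. The house frame has a circular hole through its front wall. The hole's radius is 64 mm.

The subtracted cylinder has r = 64 mm.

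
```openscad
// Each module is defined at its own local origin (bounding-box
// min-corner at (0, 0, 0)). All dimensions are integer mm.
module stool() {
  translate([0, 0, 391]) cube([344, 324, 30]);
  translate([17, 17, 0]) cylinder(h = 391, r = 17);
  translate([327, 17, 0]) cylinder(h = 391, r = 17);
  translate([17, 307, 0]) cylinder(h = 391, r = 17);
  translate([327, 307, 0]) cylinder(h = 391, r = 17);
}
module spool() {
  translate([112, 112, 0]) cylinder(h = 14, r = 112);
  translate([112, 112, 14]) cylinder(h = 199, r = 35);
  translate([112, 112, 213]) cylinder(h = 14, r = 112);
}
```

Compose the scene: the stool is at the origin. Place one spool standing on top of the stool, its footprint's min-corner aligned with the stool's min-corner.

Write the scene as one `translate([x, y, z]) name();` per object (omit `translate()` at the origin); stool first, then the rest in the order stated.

stool();
translate([0, 0, 421]) spool();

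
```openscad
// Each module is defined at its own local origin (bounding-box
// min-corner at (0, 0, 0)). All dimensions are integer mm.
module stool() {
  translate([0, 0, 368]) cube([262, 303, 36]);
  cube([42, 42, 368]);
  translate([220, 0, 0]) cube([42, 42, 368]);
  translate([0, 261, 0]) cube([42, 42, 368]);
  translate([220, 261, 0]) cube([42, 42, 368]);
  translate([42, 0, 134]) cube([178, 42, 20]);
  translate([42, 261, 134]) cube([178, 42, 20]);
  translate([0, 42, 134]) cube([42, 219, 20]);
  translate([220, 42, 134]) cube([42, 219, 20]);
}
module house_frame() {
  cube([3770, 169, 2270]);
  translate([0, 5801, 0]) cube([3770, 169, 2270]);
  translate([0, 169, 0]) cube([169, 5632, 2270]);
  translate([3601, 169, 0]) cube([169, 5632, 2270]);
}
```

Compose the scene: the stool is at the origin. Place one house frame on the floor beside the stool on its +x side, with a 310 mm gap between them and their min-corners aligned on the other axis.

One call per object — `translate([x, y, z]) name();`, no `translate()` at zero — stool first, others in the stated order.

stool();
translate([572, 0, 0]) house_frame();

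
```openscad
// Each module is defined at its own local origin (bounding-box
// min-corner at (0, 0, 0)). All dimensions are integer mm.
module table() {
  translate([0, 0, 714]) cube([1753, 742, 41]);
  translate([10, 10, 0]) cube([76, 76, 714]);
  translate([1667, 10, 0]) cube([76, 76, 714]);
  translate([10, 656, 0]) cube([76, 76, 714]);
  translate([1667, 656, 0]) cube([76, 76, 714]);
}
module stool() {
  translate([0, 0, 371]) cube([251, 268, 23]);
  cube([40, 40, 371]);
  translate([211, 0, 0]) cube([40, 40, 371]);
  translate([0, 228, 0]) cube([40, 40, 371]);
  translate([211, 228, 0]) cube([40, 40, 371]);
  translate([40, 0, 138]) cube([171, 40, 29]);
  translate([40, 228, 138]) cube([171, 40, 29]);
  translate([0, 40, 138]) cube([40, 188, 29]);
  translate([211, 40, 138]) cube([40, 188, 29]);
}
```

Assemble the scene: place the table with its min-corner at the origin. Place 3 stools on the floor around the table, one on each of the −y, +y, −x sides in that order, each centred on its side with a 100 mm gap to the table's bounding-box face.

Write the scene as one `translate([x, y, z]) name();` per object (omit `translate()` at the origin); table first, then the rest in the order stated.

table();
translate([751, -368, 0]) stool();
translate([751, 842, 0]) stool();
translate([-351, 237, 0]) stool();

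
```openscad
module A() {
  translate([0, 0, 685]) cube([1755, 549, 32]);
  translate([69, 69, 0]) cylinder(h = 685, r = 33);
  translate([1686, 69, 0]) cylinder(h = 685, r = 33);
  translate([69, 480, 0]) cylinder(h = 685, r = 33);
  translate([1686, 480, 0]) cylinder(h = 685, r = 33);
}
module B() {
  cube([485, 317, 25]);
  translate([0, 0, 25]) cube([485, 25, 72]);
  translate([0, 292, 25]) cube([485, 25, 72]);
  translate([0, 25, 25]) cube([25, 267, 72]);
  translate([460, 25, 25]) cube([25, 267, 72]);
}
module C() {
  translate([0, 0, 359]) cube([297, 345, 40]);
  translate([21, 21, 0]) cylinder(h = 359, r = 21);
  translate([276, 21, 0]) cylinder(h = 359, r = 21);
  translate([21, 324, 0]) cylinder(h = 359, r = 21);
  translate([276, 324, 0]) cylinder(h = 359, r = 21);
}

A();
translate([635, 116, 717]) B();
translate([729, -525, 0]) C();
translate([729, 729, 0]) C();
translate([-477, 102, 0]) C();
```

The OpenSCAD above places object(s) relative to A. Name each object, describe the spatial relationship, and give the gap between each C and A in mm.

Each stool's nearest face is 180 mm from the table's bounding box.

A is a table. B is an open box. C is a stool. The open box is on top of the table, centred. Three stools sit around the table at the −y, +y, −x sides. The gap between each stool and the table is 180 mm.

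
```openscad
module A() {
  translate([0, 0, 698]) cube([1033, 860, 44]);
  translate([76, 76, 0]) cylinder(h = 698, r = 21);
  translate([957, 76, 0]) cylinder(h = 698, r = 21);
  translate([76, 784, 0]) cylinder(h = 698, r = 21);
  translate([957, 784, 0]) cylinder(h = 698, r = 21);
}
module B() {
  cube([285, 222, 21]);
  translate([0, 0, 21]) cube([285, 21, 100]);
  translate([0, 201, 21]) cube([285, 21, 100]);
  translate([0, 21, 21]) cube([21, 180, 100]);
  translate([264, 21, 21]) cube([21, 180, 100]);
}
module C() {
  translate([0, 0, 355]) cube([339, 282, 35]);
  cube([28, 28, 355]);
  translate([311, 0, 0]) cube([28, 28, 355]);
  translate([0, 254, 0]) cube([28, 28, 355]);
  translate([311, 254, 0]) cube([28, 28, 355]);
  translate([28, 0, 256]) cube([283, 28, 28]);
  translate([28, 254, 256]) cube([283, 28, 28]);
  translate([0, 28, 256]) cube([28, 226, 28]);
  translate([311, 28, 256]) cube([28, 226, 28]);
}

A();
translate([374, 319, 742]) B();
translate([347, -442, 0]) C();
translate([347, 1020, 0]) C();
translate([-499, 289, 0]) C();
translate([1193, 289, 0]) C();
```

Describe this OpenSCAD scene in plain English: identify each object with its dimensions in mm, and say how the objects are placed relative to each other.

A is a table: top 1033 mm (x) × 860 mm (y), 44 mm thick, upper face at z = 742 mm, on four round legs of 42 mm diameter, each leg's bounding box inset 55 mm from the nearest pair of top edges, running from z = 0 to the bottom of the top.

B is an open-topped rectangular box: outside dimensions 285×222×121 mm, with a uniform wall and base thickness of 21 mm. The base is a full 285×222 slab on the floor; four walls sit on top of the base. The front and back walls (the −y and +y sides) span the full width; the two side walls fit between them.

C is a four-legged stool. The seat is a 339×282×35 mm slab whose top surface is at z = 390 mm; four square legs, each 28×28 mm in cross-section, run from the floor (z = 0) to the underside of the seat, each flush with a corner of the seat. Four stretchers, 28 mm wide and 28 mm tall, connect adjacent legs with their undersides at z = 256 mm, each running between the inner faces of the legs it joins and aligned with the legs' outer faces on the other axis.

The open box is on top of the table, centred. Four stools sit around the table at the −y, +y, −x, +x sides.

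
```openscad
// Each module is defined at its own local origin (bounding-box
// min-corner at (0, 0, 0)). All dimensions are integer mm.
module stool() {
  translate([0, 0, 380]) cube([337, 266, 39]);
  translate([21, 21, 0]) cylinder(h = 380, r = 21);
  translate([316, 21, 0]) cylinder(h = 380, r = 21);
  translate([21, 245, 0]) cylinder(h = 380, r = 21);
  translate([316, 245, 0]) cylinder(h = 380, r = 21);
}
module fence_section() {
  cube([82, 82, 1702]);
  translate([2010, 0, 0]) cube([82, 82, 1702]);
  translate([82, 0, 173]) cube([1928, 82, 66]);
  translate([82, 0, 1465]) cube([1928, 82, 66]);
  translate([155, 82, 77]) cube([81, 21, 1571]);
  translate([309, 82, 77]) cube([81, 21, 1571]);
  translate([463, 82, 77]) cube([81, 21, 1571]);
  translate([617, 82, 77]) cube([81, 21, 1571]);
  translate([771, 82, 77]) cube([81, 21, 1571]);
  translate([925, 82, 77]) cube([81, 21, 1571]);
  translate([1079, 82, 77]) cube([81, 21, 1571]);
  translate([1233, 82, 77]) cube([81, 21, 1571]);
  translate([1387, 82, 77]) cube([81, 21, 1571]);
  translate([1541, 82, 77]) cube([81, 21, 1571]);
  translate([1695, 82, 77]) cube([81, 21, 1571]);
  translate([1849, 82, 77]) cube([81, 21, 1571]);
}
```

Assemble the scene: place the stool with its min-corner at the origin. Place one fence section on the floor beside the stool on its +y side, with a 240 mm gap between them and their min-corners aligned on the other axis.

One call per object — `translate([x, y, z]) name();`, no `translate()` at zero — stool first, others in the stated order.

stool();
translate([0, 506, 0]) fence_section();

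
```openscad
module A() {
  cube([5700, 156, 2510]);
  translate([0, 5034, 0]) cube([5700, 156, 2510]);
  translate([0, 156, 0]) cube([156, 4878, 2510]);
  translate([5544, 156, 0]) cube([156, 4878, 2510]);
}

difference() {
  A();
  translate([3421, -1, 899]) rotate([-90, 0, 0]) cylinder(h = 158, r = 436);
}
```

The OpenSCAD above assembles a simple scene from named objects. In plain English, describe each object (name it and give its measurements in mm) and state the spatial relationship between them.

A is the wall frame of a small rectangular building: four walls, each 2510 mm tall and 156 mm thick, enclosing a footprint 5700 mm (x) by 5190 mm (y) outside-to-outside, with no floor or roof. The front and back walls (the −y and +y sides) span the full width; the two side walls fit between them.

The house frame has a circular hole of radius 436 mm through its front wall, centred at (x = 3421, z = 899).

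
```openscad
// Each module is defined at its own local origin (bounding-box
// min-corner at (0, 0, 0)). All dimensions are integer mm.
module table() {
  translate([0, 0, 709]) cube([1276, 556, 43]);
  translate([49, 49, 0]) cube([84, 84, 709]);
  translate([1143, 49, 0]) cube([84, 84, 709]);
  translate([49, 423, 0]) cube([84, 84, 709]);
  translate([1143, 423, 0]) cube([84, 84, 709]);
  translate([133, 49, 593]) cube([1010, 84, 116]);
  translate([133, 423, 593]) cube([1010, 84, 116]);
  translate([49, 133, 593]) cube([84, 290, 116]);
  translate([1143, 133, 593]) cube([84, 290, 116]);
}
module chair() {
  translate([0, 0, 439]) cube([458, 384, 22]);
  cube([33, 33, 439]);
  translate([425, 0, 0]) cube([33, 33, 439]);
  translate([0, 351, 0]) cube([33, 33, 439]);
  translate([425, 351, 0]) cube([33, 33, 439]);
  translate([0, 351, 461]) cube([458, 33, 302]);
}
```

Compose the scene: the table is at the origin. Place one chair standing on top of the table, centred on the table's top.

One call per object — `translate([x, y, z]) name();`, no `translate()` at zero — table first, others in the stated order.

table();
translate([409, 86, 752]) chair();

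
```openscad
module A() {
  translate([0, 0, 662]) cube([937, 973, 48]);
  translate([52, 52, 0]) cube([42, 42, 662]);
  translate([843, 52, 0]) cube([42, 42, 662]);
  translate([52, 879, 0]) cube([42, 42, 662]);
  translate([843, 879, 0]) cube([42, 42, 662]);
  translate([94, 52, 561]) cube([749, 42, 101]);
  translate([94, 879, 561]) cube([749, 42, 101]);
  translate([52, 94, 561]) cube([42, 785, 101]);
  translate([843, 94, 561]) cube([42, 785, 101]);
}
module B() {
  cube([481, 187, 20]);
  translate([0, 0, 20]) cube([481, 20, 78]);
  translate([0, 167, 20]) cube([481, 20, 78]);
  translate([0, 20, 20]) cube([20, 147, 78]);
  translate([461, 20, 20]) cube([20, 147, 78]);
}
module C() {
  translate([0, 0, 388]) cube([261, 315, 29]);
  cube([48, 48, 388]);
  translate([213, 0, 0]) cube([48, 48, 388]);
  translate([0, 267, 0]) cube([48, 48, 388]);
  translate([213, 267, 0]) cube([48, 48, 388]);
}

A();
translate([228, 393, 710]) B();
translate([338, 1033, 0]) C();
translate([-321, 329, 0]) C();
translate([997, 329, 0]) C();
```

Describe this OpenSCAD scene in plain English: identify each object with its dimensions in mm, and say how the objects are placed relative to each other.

A is a table with a 937×973 mm rectangular top, 48 mm thick, top surface at z = 710 mm, supported by four 42×42 mm square legs, each inset 52 mm from the nearest pair of top edges, running from the floor. Four apron rails, 42 mm thick and 101 mm tall, run between adjacent legs with their top edges flush with the underside of the top and their outer faces flush with the legs' outer faces.

B is an open storage box with external size 481×187×98 mm and wall thickness 20 mm (the base is also 20 mm thick). The base covers the whole footprint; the four walls stand on the base, with the y-facing walls full-width and the x-facing walls fitting between their inner faces.

C is a simple wooden stool: a rectangular seat 261 mm (x) by 315 mm (y), 29 mm thick, top face at z = 417 mm, on four square legs, each 48×48 mm in cross-section. The legs rest on z = 0, each flush with a corner of the seat.

The open box is on top of the table, centred. Three stools sit around the table at the +y, −x, +x sides.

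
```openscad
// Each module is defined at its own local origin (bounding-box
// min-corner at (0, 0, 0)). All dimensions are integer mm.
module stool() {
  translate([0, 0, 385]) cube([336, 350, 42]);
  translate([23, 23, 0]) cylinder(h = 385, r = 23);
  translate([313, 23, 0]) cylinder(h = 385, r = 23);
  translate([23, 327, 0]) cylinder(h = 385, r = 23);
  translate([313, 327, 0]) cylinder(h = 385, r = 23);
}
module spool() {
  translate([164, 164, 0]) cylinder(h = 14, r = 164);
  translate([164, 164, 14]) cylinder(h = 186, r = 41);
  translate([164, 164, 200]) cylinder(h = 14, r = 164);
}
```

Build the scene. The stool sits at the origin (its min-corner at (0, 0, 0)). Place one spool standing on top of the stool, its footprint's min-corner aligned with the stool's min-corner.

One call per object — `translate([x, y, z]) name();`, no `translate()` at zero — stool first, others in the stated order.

stool();
translate([0, 0, 427]) spool();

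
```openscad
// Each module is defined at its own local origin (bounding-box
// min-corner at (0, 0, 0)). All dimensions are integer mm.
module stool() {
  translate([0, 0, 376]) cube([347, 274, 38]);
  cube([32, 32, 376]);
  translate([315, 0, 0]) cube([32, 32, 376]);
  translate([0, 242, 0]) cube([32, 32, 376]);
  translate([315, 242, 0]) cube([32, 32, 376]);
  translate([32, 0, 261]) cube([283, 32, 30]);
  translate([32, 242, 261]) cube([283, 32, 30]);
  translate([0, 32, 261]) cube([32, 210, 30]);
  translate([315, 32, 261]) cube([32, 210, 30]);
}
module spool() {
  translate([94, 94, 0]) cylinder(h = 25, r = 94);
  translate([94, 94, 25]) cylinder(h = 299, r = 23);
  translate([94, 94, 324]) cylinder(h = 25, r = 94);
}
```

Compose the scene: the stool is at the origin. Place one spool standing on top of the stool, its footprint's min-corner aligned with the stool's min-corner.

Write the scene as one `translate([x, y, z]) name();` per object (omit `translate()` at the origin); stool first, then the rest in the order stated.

stool();
translate([0, 0, 414]) spool();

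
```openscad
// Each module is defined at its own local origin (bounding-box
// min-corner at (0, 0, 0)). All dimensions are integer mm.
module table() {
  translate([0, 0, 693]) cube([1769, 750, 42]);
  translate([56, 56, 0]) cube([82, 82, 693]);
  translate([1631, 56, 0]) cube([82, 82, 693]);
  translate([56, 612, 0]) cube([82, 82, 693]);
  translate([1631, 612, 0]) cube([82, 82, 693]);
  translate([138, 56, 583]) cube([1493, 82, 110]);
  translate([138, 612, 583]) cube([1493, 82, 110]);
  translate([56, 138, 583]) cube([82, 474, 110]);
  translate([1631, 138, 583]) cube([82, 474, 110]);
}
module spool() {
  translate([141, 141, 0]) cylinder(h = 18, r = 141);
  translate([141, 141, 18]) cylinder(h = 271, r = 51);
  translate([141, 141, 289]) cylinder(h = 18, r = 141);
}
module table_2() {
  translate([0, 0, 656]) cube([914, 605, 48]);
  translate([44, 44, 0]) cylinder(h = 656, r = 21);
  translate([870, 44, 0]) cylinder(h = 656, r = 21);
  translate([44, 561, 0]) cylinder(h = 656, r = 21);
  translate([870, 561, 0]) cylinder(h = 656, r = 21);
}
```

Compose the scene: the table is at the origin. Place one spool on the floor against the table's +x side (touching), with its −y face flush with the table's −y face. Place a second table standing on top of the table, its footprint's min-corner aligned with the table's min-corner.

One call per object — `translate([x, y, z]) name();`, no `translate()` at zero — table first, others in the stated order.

table();
translate([1769, 0, 0]) spool();
translate([0, 0, 735]) table_2();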